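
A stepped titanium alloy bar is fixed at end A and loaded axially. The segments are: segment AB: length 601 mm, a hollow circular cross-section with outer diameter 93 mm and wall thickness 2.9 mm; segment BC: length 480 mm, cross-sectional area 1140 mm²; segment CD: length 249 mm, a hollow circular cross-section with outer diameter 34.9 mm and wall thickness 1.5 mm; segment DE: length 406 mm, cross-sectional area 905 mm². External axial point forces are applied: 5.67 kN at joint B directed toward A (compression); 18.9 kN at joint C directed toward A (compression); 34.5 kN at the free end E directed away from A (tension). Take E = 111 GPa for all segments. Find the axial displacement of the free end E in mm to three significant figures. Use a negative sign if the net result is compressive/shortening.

0.756 mm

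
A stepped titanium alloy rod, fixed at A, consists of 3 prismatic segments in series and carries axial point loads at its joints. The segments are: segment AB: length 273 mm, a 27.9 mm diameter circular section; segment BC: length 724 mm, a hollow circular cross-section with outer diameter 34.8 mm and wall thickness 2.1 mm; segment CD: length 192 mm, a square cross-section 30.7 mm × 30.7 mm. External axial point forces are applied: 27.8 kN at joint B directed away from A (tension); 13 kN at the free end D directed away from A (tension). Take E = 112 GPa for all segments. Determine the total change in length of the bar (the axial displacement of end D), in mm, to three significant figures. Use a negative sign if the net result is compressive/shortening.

0.576 mm

Internal axial forces (sectioning from the free end, tension +): N_CD = 13 kN, N_BC = 13 kN, N_AB = 40.8 kN.
A_AB = 611.4 mm².
A_BC = 215.7 mm².
A_CD = 942.5 mm².
δ_AB = 40800·273/(611.4·112000) = 0.1627 mm
δ_BC = 13000·724/(215.7·112000) = 0.3895 mm
δ_CD = 13000·192/(942.5·112000) = 0.02365 mm
δ = Σδ_i = 0.5759 mm.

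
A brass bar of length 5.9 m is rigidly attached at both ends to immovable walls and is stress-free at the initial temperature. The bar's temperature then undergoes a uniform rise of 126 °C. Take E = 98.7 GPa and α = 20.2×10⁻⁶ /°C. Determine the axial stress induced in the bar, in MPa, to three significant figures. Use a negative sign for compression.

Free thermal expansion αLΔT = 20.2e-6 · 5900 · 126 = 15.02 mm.
The walls impose strain ε = −(15.02)/5900 = -2.5452e-03; σ = Eε = 98700 · -2.5452e-03 = -251.2 MPa.

-251 MPa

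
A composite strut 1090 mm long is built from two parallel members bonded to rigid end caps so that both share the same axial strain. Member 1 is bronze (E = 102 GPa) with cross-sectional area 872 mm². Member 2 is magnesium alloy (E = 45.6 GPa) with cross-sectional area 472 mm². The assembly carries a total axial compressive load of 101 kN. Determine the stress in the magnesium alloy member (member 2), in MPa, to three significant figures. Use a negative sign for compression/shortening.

-41.7 MPa

Equal strain + equilibrium ⇒ each member carries load in proportion to AE: A₁E₁ = 88940000 N, A₂E₂ = 21520000 N, ΣAE = 110500000 N.
σ₂ = P·E₂/ΣAE = -101000·45600/110500000 = -41.69 MPa.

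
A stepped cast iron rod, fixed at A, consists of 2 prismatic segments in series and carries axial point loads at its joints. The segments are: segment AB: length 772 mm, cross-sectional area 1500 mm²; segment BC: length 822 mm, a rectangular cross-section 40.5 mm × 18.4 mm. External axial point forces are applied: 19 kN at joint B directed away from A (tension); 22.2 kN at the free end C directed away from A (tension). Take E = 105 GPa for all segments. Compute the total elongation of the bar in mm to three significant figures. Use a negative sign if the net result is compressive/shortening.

Internal axial forces (sectioning from the free end, tension +): N_BC = 22.2 kN, N_AB = 41.2 kN.
A_BC = 745.2 mm².
δ_AB = 41200·772/(1500·105000) = 0.2019 mm
δ_BC = 22200·822/(745.2·105000) = 0.2332 mm
δ = Σδ_i = 0.4352 mm.

0.435 mm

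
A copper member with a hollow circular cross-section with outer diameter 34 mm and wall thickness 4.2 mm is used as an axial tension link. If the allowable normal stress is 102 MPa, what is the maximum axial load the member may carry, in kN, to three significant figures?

A = 393.2 mm².
P_max = σ_allow · A = 102 · 393.2 = 40110 N = 40.11 kN.

40.1 kN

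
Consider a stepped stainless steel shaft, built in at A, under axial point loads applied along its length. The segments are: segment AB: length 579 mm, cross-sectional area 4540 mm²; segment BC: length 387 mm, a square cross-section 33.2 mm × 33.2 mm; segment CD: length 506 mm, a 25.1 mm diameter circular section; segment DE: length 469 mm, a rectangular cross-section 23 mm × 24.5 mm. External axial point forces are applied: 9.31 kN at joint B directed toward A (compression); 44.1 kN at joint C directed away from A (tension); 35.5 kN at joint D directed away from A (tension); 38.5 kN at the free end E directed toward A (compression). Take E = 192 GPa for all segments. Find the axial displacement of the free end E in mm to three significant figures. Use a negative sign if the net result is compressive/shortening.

-0.0866 mm

Internal axial forces (sectioning from the free end, tension +): N_DE = -38.5 kN, N_CD = -3 kN, N_BC = 41.1 kN, N_AB = 31.79 kN.
A_BC = 1102 mm².
A_CD = 494.8 mm².
A_DE = 563.5 mm².
δ_AB = 31790·579/(4540·192000) = 0.02112 mm
δ_BC = 41100·387/(1102·192000) = 0.07516 mm
δ_CD = -3000·506/(494.8·192000) = -0.01598 mm
δ_DE = -38500·469/(563.5·192000) = -0.1669 mm
δ = Σδ_i = -0.0866 mm.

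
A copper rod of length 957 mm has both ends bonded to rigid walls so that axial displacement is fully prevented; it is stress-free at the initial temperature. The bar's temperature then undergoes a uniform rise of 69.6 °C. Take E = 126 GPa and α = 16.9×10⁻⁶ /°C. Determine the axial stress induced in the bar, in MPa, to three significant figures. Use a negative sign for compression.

Free thermal expansion αLΔT = 16.9e-6 · 957 · 69.6 = 1.126 mm.
The walls impose strain ε = −(1.126)/957 = -1.1762e-03; σ = Eε = 126000 · -1.1762e-03 = -148.2 MPa.

-148 MPa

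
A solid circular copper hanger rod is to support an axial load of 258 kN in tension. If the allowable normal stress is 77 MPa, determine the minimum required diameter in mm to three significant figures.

Required area A ≥ P/σ_allow = 258000/77 = 3351 mm².
For a solid circular section, d ≥ √(4A/π) = 65.32 mm.

65.3 mm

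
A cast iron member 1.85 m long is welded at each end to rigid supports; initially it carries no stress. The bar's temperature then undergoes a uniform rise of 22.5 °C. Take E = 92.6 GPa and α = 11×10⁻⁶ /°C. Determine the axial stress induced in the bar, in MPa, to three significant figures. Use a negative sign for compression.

Free thermal expansion αLΔT = 11e-6 · 1850 · 22.5 = 0.4579 mm.
The walls impose strain ε = −(0.4579)/1850 = -2.4750e-04; σ = Eε = 92600 · -2.4750e-04 = -22.92 MPa.

-22.9 MPa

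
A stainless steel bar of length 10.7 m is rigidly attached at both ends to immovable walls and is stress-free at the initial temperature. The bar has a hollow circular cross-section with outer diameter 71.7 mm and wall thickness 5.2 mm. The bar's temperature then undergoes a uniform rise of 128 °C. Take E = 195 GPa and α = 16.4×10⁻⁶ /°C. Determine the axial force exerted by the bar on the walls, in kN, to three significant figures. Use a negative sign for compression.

-445 kN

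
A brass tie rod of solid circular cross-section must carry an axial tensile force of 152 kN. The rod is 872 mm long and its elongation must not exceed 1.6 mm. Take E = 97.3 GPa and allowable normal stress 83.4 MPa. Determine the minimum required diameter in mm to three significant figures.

Required area A ≥ P/σ_allow = 152000/83.4 = 1823 mm².
For a solid circular section, d ≥ √(4A/π) = 48.17 mm.
Elongation limit: A ≥ PL/(Eδ_allow) = 152000·872/(97300·1.6) = 851.4 mm² ⇒ d ≥ 32.92 mm.
The stress limit governs.

48.2 mm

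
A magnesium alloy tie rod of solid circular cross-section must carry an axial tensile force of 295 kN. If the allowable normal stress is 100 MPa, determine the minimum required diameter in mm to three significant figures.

Required area A ≥ P/σ_allow = 295000/100 = 2950 mm².
For a solid circular section, d ≥ √(4A/π) = 61.29 mm.

61.3 mm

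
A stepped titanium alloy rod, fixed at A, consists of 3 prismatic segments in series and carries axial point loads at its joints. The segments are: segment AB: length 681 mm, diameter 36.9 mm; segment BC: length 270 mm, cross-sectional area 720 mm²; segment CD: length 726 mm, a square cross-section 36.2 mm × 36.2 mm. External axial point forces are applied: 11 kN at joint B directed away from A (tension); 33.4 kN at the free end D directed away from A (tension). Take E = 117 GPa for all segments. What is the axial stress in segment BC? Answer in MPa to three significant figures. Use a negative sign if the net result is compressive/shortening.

46.4 MPa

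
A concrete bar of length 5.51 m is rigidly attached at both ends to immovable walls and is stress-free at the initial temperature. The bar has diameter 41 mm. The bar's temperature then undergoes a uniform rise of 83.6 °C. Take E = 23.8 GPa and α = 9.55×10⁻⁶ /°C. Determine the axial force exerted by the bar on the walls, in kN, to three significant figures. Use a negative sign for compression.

-25.1 kN

Free thermal expansion αLΔT = 9.55e-6 · 5510 · 83.6 = 4.399 mm.
The walls impose strain ε = −(4.399)/5510 = -7.9838e-04; σ = Eε = 23800 · -7.9838e-04 = -19 MPa.
Wall reaction R = σ·A = -19·1320 = -25090 N = -25.09 kN.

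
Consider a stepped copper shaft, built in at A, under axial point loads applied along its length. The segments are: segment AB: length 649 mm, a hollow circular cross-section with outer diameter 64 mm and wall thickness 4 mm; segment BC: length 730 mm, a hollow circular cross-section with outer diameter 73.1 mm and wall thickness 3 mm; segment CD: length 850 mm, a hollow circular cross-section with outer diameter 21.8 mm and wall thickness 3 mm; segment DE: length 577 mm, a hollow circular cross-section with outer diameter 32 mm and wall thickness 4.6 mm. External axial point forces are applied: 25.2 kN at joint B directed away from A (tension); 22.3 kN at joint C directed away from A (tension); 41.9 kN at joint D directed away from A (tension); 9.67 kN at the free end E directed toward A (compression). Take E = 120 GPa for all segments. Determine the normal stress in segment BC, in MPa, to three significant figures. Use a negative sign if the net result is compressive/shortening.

Internal axial forces (sectioning from the free end, tension +): N_DE = -9.67 kN, N_CD = 32.23 kN, N_BC = 54.53 kN, N_AB = 79.73 kN.
A_BC = 660.7 mm².
σ_BC = N_BC/A_BC = 54530/660.7 = 82.54 MPa.

82.5 MPa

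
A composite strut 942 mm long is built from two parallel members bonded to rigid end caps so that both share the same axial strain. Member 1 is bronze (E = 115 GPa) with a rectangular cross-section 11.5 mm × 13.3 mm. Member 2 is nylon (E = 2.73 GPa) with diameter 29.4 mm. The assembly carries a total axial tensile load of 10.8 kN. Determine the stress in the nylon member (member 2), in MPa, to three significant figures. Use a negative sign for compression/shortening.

A_1 = 153 mm².
A_2 = 678.9 mm².
Equal strain + equilibrium ⇒ each member carries load in proportion to AE: A₁E₁ = 17590000 N, A₂E₂ = 1853000 N, ΣAE = 19440000 N.
σ₂ = P·E₂/ΣAE = 10800·2730/19440000 = 1.516 MPa.

1.52 MPa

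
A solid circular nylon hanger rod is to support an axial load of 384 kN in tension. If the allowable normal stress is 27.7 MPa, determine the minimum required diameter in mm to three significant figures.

Required area A ≥ P/σ_allow = 384000/27.7 = 13860 mm².
For a solid circular section, d ≥ √(4A/π) = 132.9 mm.

133 mm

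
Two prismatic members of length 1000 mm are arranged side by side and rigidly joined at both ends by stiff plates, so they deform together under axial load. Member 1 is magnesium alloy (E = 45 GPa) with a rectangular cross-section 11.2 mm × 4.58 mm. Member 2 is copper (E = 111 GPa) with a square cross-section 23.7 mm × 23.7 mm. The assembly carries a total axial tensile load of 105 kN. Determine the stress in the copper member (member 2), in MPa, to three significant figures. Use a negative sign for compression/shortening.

180 MPa

A_1 = 51.3 mm².
A_2 = 561.7 mm².
Equal strain + equilibrium ⇒ each member carries load in proportion to AE: A₁E₁ = 2308000 N, A₂E₂ = 62350000 N, ΣAE = 64660000 N.
σ₂ = P·E₂/ΣAE = 105000·111000/64660000 = 180.3 MPa.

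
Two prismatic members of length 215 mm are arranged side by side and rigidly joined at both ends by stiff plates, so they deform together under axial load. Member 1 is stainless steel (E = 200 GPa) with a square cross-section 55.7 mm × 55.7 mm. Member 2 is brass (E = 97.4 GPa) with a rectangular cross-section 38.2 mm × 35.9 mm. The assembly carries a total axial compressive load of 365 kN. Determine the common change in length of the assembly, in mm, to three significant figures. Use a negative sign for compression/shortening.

-0.104 mm

A_1 = 3102 mm².
A_2 = 1371 mm².
Equal strain + equilibrium ⇒ each member carries load in proportion to AE: A₁E₁ = 620500000 N, A₂E₂ = 133600000 N, ΣAE = 754100000 N.
δ = PL/ΣAE = -365000·215/754100000 = -0.1041 mm.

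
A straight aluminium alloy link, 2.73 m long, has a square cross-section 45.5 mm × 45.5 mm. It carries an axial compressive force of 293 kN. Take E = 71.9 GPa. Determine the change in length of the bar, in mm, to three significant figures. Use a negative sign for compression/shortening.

-5.37 mm

A = 2070 mm².
δ_mech = NL/(AE) = -293000·2730/(2070·71900) = -5.374 mm.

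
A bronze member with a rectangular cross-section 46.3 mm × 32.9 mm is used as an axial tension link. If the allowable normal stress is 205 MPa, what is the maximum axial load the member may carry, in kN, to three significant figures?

312 kN

A = 1523 mm².
P_max = σ_allow · A = 205 · 1523 = 312300 N = 312.3 kN.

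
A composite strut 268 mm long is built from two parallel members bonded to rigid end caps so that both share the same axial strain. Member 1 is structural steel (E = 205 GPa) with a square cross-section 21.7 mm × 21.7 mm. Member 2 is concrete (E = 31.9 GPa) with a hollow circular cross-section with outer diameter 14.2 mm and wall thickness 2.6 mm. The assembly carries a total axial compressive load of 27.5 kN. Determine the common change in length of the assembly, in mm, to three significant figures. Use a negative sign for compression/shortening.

-0.0740 mm

A_1 = 470.9 mm².
A_2 = 94.75 mm².
Equal strain + equilibrium ⇒ each member carries load in proportion to AE: A₁E₁ = 96530000 N, A₂E₂ = 3023000 N, ΣAE = 99550000 N.
δ = PL/ΣAE = -27500·268/99550000 = -0.07403 mm.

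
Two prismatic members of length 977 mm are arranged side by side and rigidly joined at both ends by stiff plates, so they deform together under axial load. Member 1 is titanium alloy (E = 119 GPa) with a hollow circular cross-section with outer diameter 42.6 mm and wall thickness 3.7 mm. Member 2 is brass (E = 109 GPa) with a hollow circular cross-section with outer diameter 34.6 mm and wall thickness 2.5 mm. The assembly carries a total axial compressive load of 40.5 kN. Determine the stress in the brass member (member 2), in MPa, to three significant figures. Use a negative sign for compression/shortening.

-54.3 MPa

A_1 = 452.2 mm².
A_2 = 252.1 mm².
Equal strain + equilibrium ⇒ each member carries load in proportion to AE: A₁E₁ = 53810000 N, A₂E₂ = 27480000 N, ΣAE = 81290000 N.
σ₂ = P·E₂/ΣAE = -40500·109000/81290000 = -54.31 MPa.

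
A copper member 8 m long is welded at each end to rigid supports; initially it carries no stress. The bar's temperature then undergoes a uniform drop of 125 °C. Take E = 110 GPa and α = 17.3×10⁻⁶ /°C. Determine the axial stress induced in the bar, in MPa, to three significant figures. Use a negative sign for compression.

Free thermal expansion αLΔT = 17.3e-6 · 8000 · -125 = -17.3 mm.
The walls impose strain ε = −(-17.3)/8000 = 2.1625e-03; σ = Eε = 110000 · 2.1625e-03 = 237.9 MPa.

238 MPa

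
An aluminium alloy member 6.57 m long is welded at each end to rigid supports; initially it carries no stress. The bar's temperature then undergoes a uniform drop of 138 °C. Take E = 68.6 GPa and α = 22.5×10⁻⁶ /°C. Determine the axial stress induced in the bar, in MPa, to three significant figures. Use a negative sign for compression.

Free thermal expansion αLΔT = 22.5e-6 · 6570 · -138 = -20.4 mm.
The walls impose strain ε = −(-20.4)/6570 = 3.1050e-03; σ = Eε = 68600 · 3.1050e-03 = 213 MPa.

213 MPa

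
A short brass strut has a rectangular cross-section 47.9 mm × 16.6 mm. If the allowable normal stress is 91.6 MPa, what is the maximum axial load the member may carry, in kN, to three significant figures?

A = 795.1 mm².
P_max = σ_allow · A = 91.6 · 795.1 = 72830 N = 72.83 kN.

72.8 kN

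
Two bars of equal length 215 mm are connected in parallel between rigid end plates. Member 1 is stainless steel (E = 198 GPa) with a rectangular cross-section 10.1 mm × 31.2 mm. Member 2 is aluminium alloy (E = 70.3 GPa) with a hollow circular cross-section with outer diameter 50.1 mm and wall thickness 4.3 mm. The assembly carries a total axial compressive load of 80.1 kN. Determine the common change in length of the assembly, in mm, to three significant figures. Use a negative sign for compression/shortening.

-0.163 mm

A_1 = 315.1 mm².
A_2 = 618.7 mm².
Equal strain + equilibrium ⇒ each member carries load in proportion to AE: A₁E₁ = 62390000 N, A₂E₂ = 43490000 N, ΣAE = 105900000 N.
δ = PL/ΣAE = -80100·215/105900000 = -0.1626 mm.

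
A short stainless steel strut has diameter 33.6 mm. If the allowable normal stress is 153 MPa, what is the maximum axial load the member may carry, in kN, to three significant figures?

A = 886.7 mm².
P_max = σ_allow · A = 153 · 886.7 = 135700 N = 135.7 kN.

136 kN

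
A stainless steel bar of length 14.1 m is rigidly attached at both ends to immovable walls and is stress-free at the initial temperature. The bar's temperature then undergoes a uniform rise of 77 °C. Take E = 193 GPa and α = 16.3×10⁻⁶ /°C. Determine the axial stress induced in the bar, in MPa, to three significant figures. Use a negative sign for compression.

-242 MPa

Free thermal expansion αLΔT = 16.3e-6 · 14100 · 77 = 17.7 mm.
The walls impose strain ε = −(17.7)/14100 = -1.2551e-03; σ = Eε = 193000 · -1.2551e-03 = -242.2 MPa.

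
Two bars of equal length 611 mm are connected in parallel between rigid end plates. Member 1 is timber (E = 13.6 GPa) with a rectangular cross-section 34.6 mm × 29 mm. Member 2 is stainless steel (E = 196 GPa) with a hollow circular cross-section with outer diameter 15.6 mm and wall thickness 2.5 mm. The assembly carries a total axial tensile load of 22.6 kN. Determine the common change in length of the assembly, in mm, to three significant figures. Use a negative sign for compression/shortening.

0.408 mm

A_1 = 1003 mm².
A_2 = 102.9 mm².
Equal strain + equilibrium ⇒ each member carries load in proportion to AE: A₁E₁ = 13650000 N, A₂E₂ = 20170000 N, ΣAE = 33810000 N.
δ = PL/ΣAE = 22600·611/33810000 = 0.4084 mm.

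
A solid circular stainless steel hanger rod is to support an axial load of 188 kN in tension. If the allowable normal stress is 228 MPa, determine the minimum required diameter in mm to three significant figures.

Required area A ≥ P/σ_allow = 188000/228 = 824.6 mm².
For a solid circular section, d ≥ √(4A/π) = 32.4 mm.

32.4 mm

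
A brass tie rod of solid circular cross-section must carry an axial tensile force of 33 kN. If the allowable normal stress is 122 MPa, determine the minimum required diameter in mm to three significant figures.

18.6 mm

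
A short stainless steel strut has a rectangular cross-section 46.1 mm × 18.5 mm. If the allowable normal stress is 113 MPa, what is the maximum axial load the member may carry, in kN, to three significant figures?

A = 852.9 mm².
P_max = σ_allow · A = 113 · 852.9 = 96370 N = 96.37 kN.

96.4 kN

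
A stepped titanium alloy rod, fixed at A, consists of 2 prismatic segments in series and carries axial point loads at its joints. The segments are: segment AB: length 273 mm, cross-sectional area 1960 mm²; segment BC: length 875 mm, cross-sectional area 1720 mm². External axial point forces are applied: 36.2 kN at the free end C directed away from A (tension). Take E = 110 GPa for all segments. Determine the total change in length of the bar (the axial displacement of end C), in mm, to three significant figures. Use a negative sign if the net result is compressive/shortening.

0.213 mm

Internal axial forces (sectioning from the free end, tension +): N_BC = 36.2 kN, N_AB = 36.2 kN.
δ_AB = 36200·273/(1960·110000) = 0.04584 mm
δ_BC = 36200·875/(1720·110000) = 0.1674 mm
δ = Σδ_i = 0.2133 mm.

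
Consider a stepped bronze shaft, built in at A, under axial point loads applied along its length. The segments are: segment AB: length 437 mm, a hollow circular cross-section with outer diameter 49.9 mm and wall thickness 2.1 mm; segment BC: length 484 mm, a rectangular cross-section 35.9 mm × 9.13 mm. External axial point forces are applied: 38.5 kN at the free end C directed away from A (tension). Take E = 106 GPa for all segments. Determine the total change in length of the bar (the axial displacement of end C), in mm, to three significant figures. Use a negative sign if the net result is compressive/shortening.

1.04 mm

Internal axial forces (sectioning from the free end, tension +): N_BC = 38.5 kN, N_AB = 38.5 kN.
A_AB = 315.4 mm².
A_BC = 327.8 mm².
δ_AB = 38500·437/(315.4·106000) = 0.5033 mm
δ_BC = 38500·484/(327.8·106000) = 0.5363 mm
δ = Σδ_i = 1.04 mm.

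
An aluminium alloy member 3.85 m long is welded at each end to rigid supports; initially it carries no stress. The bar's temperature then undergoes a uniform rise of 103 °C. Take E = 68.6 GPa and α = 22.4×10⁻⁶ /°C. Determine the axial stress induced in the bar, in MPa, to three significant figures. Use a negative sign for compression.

-158 MPa

Free thermal expansion αLΔT = 22.4e-6 · 3850 · 103 = 8.883 mm.
The walls impose strain ε = −(8.883)/3850 = -2.3072e-03; σ = Eε = 68600 · -2.3072e-03 = -158.3 MPa.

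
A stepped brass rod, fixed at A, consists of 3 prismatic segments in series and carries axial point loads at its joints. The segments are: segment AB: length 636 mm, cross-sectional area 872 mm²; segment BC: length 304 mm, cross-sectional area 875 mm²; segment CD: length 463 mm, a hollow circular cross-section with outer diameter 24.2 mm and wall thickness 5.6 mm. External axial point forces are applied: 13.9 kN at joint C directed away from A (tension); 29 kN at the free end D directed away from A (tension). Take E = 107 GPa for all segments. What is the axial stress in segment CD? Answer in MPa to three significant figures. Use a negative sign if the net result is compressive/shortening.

88.6 MPa

Internal axial forces (sectioning from the free end, tension +): N_CD = 29 kN, N_BC = 42.9 kN, N_AB = 42.9 kN.
A_CD = 327.2 mm².
σ_CD = N_CD/A_CD = 29000/327.2 = 88.62 MPa.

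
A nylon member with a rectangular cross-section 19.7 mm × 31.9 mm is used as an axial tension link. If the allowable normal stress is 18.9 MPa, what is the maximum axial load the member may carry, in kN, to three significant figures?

11.9 kN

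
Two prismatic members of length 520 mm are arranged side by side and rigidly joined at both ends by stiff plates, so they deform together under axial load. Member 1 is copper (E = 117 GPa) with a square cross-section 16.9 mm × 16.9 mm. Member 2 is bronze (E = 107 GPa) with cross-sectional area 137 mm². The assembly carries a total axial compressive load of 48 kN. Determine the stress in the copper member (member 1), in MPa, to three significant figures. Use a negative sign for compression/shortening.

-117 MPa

A_1 = 285.6 mm².
Equal strain + equilibrium ⇒ each member carries load in proportion to AE: A₁E₁ = 33420000 N, A₂E₂ = 14660000 N, ΣAE = 48080000 N.
σ₁ = P·E₁/ΣAE = -48000·117000/48080000 = -116.8 MPa.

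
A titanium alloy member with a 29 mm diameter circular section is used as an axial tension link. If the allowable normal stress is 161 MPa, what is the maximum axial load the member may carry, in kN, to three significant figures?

106 kN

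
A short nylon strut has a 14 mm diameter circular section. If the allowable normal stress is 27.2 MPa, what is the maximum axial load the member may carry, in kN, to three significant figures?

4.19 kN

A = 153.9 mm².
P_max = σ_allow · A = 27.2 · 153.9 = 4187 N = 4.187 kN.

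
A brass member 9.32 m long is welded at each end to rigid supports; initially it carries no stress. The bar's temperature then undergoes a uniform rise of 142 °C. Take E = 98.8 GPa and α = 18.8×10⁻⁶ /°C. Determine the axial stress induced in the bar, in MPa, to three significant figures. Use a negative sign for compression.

Free thermal expansion αLΔT = 18.8e-6 · 9320 · 142 = 24.88 mm.
The walls impose strain ε = −(24.88)/9320 = -2.6696e-03; σ = Eε = 98800 · -2.6696e-03 = -263.8 MPa.

-264 MPa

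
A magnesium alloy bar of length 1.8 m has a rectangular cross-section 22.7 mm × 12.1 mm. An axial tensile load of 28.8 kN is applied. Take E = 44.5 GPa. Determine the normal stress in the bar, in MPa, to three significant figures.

105 MPa

A = 274.7 mm².
σ = N/A = 28800/274.7 = 104.9 MPa.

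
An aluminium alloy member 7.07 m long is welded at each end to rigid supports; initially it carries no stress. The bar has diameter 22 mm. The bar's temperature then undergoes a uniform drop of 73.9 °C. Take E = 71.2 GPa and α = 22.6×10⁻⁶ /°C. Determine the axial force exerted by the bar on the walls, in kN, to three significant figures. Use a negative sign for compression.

45.2 kN

Free thermal expansion αLΔT = 22.6e-6 · 7070 · -73.9 = -11.81 mm.
The walls impose strain ε = −(-11.81)/7070 = 1.6701e-03; σ = Eε = 71200 · 1.6701e-03 = 118.9 MPa.
Wall reaction R = σ·A = 118.9·380.1 = 45200 N = 45.2 kN.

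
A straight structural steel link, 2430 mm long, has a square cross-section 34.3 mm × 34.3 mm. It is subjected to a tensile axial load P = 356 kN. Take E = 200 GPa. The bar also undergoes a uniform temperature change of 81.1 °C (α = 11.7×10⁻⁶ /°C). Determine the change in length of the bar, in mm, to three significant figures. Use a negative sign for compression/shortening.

5.98 mm

A = 1176 mm².
δ_mech = NL/(AE) = 356000·2430/(1176·200000) = 3.677 mm.
δ_thermal = αLΔT = 11.7e-6·2430·81.1 = 2.306 mm.
δ = δ_mech + δ_thermal = 5.982 mm.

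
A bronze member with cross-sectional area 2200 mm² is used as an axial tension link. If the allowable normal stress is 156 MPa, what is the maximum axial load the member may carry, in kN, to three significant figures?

343 kN

P_max = σ_allow · A = 156 · 2200 = 343200 N = 343.2 kN.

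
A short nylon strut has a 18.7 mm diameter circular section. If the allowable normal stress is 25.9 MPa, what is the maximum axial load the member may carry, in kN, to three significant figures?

7.11 kN

A = 274.6 mm².
P_max = σ_allow · A = 25.9 · 274.6 = 7113 N = 7.113 kN.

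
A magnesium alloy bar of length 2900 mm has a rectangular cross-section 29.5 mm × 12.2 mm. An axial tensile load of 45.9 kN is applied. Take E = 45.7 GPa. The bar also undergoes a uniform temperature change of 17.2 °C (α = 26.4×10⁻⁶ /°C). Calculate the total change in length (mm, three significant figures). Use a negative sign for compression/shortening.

9.41 mm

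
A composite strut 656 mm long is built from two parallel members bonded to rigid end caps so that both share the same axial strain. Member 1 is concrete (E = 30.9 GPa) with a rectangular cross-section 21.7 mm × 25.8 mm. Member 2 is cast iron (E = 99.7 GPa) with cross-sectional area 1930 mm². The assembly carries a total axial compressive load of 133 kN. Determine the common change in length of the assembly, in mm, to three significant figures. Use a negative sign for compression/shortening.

A_1 = 559.9 mm².
Equal strain + equilibrium ⇒ each member carries load in proportion to AE: A₁E₁ = 17300000 N, A₂E₂ = 192400000 N, ΣAE = 209700000 N.
δ = PL/ΣAE = -133000·656/209700000 = -0.416 mm.

-0.416 mm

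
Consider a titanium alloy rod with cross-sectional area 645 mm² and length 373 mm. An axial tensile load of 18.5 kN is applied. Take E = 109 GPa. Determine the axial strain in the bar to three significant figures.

2.63e-04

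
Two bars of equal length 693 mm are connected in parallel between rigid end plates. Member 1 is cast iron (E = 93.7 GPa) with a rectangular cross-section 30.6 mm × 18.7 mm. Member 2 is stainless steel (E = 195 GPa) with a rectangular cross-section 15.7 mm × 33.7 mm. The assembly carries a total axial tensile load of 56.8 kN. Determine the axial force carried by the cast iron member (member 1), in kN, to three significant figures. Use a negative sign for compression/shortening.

A_1 = 572.2 mm².
A_2 = 529.1 mm².
Equal strain + equilibrium ⇒ each member carries load in proportion to AE: A₁E₁ = 53620000 N, A₂E₂ = 103200000 N, ΣAE = 156800000 N.
F₁ = P·A₁E₁/ΣAE = 56800·53620000/156800000 = 19420 N.

19.4 kN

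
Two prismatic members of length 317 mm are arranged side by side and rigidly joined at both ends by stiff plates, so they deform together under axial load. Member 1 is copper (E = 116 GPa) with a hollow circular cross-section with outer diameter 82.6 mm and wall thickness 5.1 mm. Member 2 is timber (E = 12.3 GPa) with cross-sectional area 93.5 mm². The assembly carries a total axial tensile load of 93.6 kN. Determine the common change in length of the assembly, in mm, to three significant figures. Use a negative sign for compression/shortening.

A_1 = 1242 mm².
Equal strain + equilibrium ⇒ each member carries load in proportion to AE: A₁E₁ = 144000000 N, A₂E₂ = 1150000 N, ΣAE = 145200000 N.
δ = PL/ΣAE = 93600·317/145200000 = 0.2044 mm.

0.204 mm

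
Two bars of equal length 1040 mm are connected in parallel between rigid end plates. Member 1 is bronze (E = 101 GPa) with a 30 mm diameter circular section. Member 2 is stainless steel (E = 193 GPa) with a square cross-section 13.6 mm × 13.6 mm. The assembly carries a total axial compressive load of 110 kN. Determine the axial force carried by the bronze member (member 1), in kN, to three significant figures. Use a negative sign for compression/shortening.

-73.3 kN

A_1 = 706.9 mm².
A_2 = 185 mm².
Equal strain + equilibrium ⇒ each member carries load in proportion to AE: A₁E₁ = 71390000 N, A₂E₂ = 35700000 N, ΣAE = 107100000 N.
F₁ = P·A₁E₁/ΣAE = -110000·71390000/107100000 = -73330 N.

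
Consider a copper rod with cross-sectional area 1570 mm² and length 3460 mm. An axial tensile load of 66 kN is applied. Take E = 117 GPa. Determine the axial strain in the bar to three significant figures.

σ = N/A = 42.04 MPa; ε = σ/E = 42.04/117000 = 3.593e-04.

3.59e-04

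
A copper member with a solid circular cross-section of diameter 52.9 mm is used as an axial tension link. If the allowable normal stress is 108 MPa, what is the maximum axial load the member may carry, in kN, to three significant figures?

A = 2198 mm².
P_max = σ_allow · A = 108 · 2198 = 237400 N = 237.4 kN.

237 kN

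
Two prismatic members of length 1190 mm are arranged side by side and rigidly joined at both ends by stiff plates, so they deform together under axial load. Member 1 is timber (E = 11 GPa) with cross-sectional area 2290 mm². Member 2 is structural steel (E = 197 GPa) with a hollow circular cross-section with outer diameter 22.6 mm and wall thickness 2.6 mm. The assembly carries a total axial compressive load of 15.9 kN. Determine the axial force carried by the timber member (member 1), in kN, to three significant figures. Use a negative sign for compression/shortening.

-6.98 kN

A_2 = 163.4 mm².
Equal strain + equilibrium ⇒ each member carries load in proportion to AE: A₁E₁ = 25190000 N, A₂E₂ = 32180000 N, ΣAE = 57370000 N.
F₁ = P·A₁E₁/ΣAE = -15900·25190000/57370000 = -6981 N.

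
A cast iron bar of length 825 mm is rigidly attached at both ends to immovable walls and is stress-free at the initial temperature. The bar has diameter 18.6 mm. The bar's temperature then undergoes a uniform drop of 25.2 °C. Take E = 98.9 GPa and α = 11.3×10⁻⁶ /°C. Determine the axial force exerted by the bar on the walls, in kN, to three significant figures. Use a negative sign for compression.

7.65 kN

Free thermal expansion αLΔT = 11.3e-6 · 825 · -25.2 = -0.2349 mm.
The walls impose strain ε = −(-0.2349)/825 = 2.8476e-04; σ = Eε = 98900 · 2.8476e-04 = 28.16 MPa.
Wall reaction R = σ·A = 28.16·271.7 = 7652 N = 7.652 kN.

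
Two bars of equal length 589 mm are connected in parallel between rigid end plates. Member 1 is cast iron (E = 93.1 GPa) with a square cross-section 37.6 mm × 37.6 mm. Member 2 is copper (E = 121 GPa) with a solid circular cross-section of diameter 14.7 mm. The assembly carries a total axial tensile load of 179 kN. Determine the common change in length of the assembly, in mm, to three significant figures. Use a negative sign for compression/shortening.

0.693 mm

A_1 = 1414 mm².
A_2 = 169.7 mm².
Equal strain + equilibrium ⇒ each member carries load in proportion to AE: A₁E₁ = 131600000 N, A₂E₂ = 20540000 N, ΣAE = 152200000 N.
δ = PL/ΣAE = 179000·589/152200000 = 0.6929 mm.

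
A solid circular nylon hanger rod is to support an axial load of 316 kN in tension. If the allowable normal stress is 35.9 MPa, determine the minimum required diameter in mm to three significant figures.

106 mm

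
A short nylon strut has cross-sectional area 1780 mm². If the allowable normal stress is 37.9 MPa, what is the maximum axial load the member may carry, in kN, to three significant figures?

P_max = σ_allow · A = 37.9 · 1780 = 67460 N = 67.46 kN.

67.5 kN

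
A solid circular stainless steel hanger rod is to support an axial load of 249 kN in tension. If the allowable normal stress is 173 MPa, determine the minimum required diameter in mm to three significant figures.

42.8 mm

Required area A ≥ P/σ_allow = 249000/173 = 1439 mm².
For a solid circular section, d ≥ √(4A/π) = 42.81 mm.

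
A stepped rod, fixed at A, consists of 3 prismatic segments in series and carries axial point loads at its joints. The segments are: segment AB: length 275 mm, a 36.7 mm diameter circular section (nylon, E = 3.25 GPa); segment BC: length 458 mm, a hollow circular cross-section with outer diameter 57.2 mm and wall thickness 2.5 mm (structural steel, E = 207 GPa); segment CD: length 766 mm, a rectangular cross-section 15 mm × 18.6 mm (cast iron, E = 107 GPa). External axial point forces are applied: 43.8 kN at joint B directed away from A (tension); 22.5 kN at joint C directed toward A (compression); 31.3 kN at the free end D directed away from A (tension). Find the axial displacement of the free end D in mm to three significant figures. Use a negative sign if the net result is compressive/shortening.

Internal axial forces (sectioning from the free end, tension +): N_CD = 31.3 kN, N_BC = 8.8 kN, N_AB = 52.6 kN.
A_AB = 1058 mm².
A_BC = 429.6 mm².
A_CD = 279 mm².
δ_AB = 52600·275/(1058·3250) = 4.207 mm
δ_BC = 8800·458/(429.6·207000) = 0.04532 mm
δ_CD = 31300·766/(279·107000) = 0.8031 mm
δ = Σδ_i = 5.056 mm.

5.06 mm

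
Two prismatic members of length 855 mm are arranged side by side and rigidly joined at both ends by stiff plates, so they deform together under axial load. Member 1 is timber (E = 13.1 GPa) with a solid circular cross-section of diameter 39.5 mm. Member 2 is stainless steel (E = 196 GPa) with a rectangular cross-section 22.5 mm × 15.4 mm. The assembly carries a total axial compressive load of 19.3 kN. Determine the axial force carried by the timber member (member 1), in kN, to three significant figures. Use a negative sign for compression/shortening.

A_1 = 1225 mm².
A_2 = 346.5 mm².
Equal strain + equilibrium ⇒ each member carries load in proportion to AE: A₁E₁ = 16050000 N, A₂E₂ = 67910000 N, ΣAE = 83970000 N.
F₁ = P·A₁E₁/ΣAE = -19300·16050000/83970000 = -3690 N.

-3.69 kN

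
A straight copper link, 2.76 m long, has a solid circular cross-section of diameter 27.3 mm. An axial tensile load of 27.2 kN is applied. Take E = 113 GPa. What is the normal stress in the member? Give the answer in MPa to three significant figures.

46.5 MPa

A = 585.3 mm².
σ = N/A = 27200/585.3 = 46.47 MPa.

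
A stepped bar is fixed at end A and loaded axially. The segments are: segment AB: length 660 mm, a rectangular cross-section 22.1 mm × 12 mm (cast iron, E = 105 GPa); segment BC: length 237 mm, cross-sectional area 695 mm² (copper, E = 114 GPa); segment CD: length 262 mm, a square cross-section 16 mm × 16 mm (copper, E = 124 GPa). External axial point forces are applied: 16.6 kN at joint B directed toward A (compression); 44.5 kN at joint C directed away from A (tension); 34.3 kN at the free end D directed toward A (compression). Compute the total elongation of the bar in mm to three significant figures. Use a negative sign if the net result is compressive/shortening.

-0.404 mm

Internal axial forces (sectioning from the free end, tension +): N_CD = -34.3 kN, N_BC = 10.2 kN, N_AB = -6.4 kN.
A_AB = 265.2 mm².
A_CD = 256 mm².
δ_AB = -6400·660/(265.2·105000) = -0.1517 mm
δ_BC = 10200·237/(695·114000) = 0.03051 mm
δ_CD = -34300·262/(256·124000) = -0.2831 mm
δ = Σδ_i = -0.4043 mm.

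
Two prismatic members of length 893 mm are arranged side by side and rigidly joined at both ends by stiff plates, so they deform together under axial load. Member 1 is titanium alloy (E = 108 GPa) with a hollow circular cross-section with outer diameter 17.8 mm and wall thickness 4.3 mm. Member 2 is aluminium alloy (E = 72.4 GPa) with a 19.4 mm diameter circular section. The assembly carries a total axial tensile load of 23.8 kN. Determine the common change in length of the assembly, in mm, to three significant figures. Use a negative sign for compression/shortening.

A_1 = 182.4 mm².
A_2 = 295.6 mm².
Equal strain + equilibrium ⇒ each member carries load in proportion to AE: A₁E₁ = 19700000 N, A₂E₂ = 21400000 N, ΣAE = 41100000 N.
δ = PL/ΣAE = 23800·893/41100000 = 0.5172 mm.

0.517 mm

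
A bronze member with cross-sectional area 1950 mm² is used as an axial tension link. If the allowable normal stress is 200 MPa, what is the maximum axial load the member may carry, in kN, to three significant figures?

P_max = σ_allow · A = 200 · 1950 = 390000 N = 390 kN.

390 kN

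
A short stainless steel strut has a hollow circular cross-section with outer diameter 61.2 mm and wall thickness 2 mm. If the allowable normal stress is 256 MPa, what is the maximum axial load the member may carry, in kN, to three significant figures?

A = 372 mm².
P_max = σ_allow · A = 256 · 372 = 95220 N = 95.22 kN.

95.2 kN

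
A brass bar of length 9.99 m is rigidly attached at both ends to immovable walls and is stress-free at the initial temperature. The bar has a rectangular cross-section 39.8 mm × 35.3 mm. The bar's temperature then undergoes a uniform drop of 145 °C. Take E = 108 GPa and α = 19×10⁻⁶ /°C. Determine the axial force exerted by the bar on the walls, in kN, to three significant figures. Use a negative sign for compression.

418 kN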